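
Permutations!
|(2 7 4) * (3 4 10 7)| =6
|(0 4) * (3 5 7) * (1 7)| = 4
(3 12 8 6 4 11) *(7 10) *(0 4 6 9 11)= [4, 1, 2, 12, 0, 5, 6, 10, 9, 11, 7, 3, 8]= (0 4)(3 12 8 9 11)(7 10)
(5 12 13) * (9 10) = (5 12 13)(9 10) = [0, 1, 2, 3, 4, 12, 6, 7, 8, 10, 9, 11, 13, 5]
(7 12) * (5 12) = (5 12 7) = [0, 1, 2, 3, 4, 12, 6, 5, 8, 9, 10, 11, 7]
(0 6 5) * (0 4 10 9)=(0 6 5 4 10 9)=[6, 1, 2, 3, 10, 4, 5, 7, 8, 0, 9]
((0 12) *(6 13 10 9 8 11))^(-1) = (0 12)(6 11 8 9 10 13)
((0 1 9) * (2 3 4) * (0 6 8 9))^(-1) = (0 1)(2 4 3)(6 9 8)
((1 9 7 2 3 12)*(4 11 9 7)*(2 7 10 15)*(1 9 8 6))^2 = (1 15 3 9 11 6 10 2 12 4 8)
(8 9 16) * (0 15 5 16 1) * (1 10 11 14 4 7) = [15, 0, 2, 3, 7, 16, 6, 1, 9, 10, 11, 14, 12, 13, 4, 5, 8] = (0 15 5 16 8 9 10 11 14 4 7 1)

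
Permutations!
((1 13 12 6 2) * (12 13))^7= (13)(1 2 6 12)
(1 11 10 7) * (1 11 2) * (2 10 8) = (1 10 7 11 8 2) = [0, 10, 1, 3, 4, 5, 6, 11, 2, 9, 7, 8]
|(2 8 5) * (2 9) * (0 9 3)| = 6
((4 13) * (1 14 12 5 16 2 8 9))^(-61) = (1 5 8 14 16 9 12 2)(4 13)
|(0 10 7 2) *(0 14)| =|(0 10 7 2 14)| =5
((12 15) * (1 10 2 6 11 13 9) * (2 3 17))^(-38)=(1 13 6 17 10 9 11 2 3)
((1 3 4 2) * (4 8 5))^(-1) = ((1 3 8 5 4 2))^(-1) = (1 2 4 5 8 3)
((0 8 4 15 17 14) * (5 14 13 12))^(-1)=(0 14 5 12 13 17 15 4 8)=((0 8 4 15 17 13 12 5 14))^(-1)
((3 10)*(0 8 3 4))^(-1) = ((0 8 3 10 4))^(-1) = (0 4 10 3 8)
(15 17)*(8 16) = [0, 1, 2, 3, 4, 5, 6, 7, 16, 9, 10, 11, 12, 13, 14, 17, 8, 15] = (8 16)(15 17)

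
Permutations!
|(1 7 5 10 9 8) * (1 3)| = 7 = |(1 7 5 10 9 8 3)|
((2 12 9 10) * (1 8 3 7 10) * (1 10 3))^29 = (1 8)(2 12 9 10)(3 7)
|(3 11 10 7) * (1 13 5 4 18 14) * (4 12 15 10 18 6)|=22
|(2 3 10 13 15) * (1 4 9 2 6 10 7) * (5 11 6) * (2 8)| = |(1 4 9 8 2 3 7)(5 11 6 10 13 15)| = 42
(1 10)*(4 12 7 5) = (1 10)(4 12 7 5) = [0, 10, 2, 3, 12, 4, 6, 5, 8, 9, 1, 11, 7]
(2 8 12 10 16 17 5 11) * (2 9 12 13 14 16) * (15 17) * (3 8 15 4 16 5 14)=[0, 1, 15, 8, 16, 11, 6, 7, 13, 12, 2, 9, 10, 3, 5, 17, 4, 14]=(2 15 17 14 5 11 9 12 10)(3 8 13)(4 16)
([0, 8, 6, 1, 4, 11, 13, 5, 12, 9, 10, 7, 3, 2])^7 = (1 3 12 8)(2 6 13)(5 11 7)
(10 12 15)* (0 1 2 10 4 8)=(0 1 2 10 12 15 4 8)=[1, 2, 10, 3, 8, 5, 6, 7, 0, 9, 12, 11, 15, 13, 14, 4]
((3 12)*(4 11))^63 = ((3 12)(4 11))^63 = (3 12)(4 11)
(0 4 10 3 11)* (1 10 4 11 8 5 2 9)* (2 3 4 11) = (0 2 9 1 10 4 11)(3 8 5) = [2, 10, 9, 8, 11, 3, 6, 7, 5, 1, 4, 0]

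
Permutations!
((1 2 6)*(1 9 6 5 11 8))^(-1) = (1 8 11 5 2)(6 9)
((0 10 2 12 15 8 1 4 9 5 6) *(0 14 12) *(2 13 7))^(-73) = ((0 10 13 7 2)(1 4 9 5 6 14 12 15 8))^(-73) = (0 13 2 10 7)(1 8 15 12 14 6 5 9 4)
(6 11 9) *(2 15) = [0, 1, 15, 3, 4, 5, 11, 7, 8, 6, 10, 9, 12, 13, 14, 2] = (2 15)(6 11 9)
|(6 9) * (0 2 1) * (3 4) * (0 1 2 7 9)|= 4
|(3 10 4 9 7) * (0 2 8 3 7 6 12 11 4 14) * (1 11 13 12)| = 30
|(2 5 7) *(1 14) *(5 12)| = 4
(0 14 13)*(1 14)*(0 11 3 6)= (0 1 14 13 11 3 6)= [1, 14, 2, 6, 4, 5, 0, 7, 8, 9, 10, 3, 12, 11, 13]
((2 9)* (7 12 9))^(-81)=((2 7 12 9))^(-81)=(2 9 12 7)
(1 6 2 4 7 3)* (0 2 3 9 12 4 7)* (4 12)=[2, 6, 7, 1, 0, 5, 3, 9, 8, 4, 10, 11, 12]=(12)(0 2 7 9 4)(1 6 3)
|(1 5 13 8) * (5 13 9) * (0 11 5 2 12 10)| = |(0 11 5 9 2 12 10)(1 13 8)| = 21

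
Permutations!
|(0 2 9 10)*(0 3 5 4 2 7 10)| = 8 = |(0 7 10 3 5 4 2 9)|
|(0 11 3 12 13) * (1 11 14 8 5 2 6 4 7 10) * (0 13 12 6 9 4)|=|(0 14 8 5 2 9 4 7 10 1 11 3 6)|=13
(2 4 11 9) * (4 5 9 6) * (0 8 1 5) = (0 8 1 5 9 2)(4 11 6) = [8, 5, 0, 3, 11, 9, 4, 7, 1, 2, 10, 6]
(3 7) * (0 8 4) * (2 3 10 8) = [2, 1, 3, 7, 0, 5, 6, 10, 4, 9, 8] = (0 2 3 7 10 8 4)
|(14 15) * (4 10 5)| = 6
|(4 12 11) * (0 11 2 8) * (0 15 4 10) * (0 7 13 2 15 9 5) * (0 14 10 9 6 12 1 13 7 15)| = |(0 11 9 5 14 10 15 4 1 13 2 8 6 12)| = 14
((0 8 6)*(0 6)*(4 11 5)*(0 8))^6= ((4 11 5))^6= (11)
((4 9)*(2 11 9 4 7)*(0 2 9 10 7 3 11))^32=(3 10 9 11 7)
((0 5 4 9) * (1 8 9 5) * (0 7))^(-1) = (0 7 9 8 1)(4 5) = ((0 1 8 9 7)(4 5))^(-1)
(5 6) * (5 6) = [0, 1, 2, 3, 4, 5, 6] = (6)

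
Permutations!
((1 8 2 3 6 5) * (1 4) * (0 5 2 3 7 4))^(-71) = (0 5)(1 4 7 2 6 3 8)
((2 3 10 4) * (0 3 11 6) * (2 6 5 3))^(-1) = ((0 2 11 5 3 10 4 6))^(-1) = (0 6 4 10 3 5 11 2)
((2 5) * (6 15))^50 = ((2 5)(6 15))^50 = (15)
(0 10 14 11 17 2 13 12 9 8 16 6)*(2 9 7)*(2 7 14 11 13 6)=[10, 1, 6, 3, 4, 5, 0, 7, 16, 8, 11, 17, 14, 12, 13, 15, 2, 9]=(0 10 11 17 9 8 16 2 6)(12 14 13)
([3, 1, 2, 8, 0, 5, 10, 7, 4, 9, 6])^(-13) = (0 4 8 3)(6 10)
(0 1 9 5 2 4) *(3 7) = (0 1 9 5 2 4)(3 7) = [1, 9, 4, 7, 0, 2, 6, 3, 8, 5]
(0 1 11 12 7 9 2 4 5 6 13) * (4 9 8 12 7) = (0 1 11 7 8 12 4 5 6 13)(2 9) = [1, 11, 9, 3, 5, 6, 13, 8, 12, 2, 10, 7, 4, 0]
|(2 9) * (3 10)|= 2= |(2 9)(3 10)|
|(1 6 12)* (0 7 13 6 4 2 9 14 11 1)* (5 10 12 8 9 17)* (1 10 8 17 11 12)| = 10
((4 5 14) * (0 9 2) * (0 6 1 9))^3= ((1 9 2 6)(4 5 14))^3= (14)(1 6 2 9)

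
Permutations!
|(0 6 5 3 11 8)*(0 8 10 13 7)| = |(0 6 5 3 11 10 13 7)| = 8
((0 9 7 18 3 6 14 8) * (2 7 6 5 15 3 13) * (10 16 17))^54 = ((0 9 6 14 8)(2 7 18 13)(3 5 15)(10 16 17))^54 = (0 8 14 6 9)(2 18)(7 13)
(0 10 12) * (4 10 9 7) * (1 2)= (0 9 7 4 10 12)(1 2)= [9, 2, 1, 3, 10, 5, 6, 4, 8, 7, 12, 11, 0]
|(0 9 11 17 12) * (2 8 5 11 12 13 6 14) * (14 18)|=9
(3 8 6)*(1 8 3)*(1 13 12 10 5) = (1 8 6 13 12 10 5) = [0, 8, 2, 3, 4, 1, 13, 7, 6, 9, 5, 11, 10, 12]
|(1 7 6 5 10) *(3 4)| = 10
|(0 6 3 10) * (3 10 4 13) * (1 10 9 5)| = 6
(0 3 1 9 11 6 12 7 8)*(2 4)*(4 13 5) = (0 3 1 9 11 6 12 7 8)(2 13 5 4) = [3, 9, 13, 1, 2, 4, 12, 8, 0, 11, 10, 6, 7, 5]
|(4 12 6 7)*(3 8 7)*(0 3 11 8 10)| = |(0 3 10)(4 12 6 11 8 7)| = 6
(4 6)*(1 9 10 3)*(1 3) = (1 9 10)(4 6) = [0, 9, 2, 3, 6, 5, 4, 7, 8, 10, 1]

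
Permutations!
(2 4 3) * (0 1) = (0 1)(2 4 3) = [1, 0, 4, 2, 3]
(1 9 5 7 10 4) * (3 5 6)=(1 9 6 3 5 7 10 4)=[0, 9, 2, 5, 1, 7, 3, 10, 8, 6, 4]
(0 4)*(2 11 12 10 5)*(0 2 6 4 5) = [5, 1, 11, 3, 2, 6, 4, 7, 8, 9, 0, 12, 10] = (0 5 6 4 2 11 12 10)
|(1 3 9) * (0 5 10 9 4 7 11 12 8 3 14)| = |(0 5 10 9 1 14)(3 4 7 11 12 8)| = 6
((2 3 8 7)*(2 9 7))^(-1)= ((2 3 8)(7 9))^(-1)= (2 8 3)(7 9)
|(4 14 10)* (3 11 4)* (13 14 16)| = 7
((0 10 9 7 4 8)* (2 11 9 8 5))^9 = (2 7)(4 11)(5 9)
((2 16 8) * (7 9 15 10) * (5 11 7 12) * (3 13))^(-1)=(2 8 16)(3 13)(5 12 10 15 9 7 11)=((2 16 8)(3 13)(5 11 7 9 15 10 12))^(-1)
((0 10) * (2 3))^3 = (0 10)(2 3)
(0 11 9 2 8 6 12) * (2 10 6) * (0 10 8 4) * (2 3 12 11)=(0 2 4)(3 12 10 6 11 9 8)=[2, 1, 4, 12, 0, 5, 11, 7, 3, 8, 6, 9, 10]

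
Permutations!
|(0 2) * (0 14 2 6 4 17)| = |(0 6 4 17)(2 14)| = 4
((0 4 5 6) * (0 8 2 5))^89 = (0 4)(2 5 6 8)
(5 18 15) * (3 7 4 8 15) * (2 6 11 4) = (2 6 11 4 8 15 5 18 3 7) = [0, 1, 6, 7, 8, 18, 11, 2, 15, 9, 10, 4, 12, 13, 14, 5, 16, 17, 3]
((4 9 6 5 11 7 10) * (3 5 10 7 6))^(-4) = ((3 5 11 6 10 4 9))^(-4) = (3 6 9 11 4 5 10)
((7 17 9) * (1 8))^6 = (17)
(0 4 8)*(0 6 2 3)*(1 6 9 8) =(0 4 1 6 2 3)(8 9) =[4, 6, 3, 0, 1, 5, 2, 7, 9, 8]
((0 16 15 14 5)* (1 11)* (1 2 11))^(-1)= (0 5 14 15 16)(2 11)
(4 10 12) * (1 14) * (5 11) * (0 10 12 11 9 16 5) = [10, 14, 2, 3, 12, 9, 6, 7, 8, 16, 11, 0, 4, 13, 1, 15, 5] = (0 10 11)(1 14)(4 12)(5 9 16)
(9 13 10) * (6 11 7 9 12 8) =(6 11 7 9 13 10 12 8) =[0, 1, 2, 3, 4, 5, 11, 9, 6, 13, 12, 7, 8, 10]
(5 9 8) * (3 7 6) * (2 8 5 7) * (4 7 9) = (2 8 9 5 4 7 6 3) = [0, 1, 8, 2, 7, 4, 3, 6, 9, 5]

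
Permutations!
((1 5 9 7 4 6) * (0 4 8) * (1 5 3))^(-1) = ((0 4 6 5 9 7 8)(1 3))^(-1) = (0 8 7 9 5 6 4)(1 3)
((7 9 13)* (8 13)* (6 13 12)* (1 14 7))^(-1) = (1 13 6 12 8 9 7 14)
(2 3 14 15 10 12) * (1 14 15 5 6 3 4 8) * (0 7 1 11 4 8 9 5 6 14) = (0 7 1)(2 8 11 4 9 5 14 6 3 15 10 12) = [7, 0, 8, 15, 9, 14, 3, 1, 11, 5, 12, 4, 2, 13, 6, 10]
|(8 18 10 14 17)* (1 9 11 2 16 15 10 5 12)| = 13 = |(1 9 11 2 16 15 10 14 17 8 18 5 12)|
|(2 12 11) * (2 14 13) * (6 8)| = 10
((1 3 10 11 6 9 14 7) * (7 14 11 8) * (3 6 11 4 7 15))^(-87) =((1 6 9 4 7)(3 10 8 15))^(-87) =(1 4 6 7 9)(3 10 8 15)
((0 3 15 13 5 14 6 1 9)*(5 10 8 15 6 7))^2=((0 3 6 1 9)(5 14 7)(8 15 13 10))^2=(0 6 9 3 1)(5 7 14)(8 13)(10 15)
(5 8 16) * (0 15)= (0 15)(5 8 16)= [15, 1, 2, 3, 4, 8, 6, 7, 16, 9, 10, 11, 12, 13, 14, 0, 5]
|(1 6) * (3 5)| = 2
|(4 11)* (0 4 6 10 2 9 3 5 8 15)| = 11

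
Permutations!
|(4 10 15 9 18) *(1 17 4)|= |(1 17 4 10 15 9 18)|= 7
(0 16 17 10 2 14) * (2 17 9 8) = [16, 1, 14, 3, 4, 5, 6, 7, 2, 8, 17, 11, 12, 13, 0, 15, 9, 10] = (0 16 9 8 2 14)(10 17)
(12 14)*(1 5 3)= [0, 5, 2, 1, 4, 3, 6, 7, 8, 9, 10, 11, 14, 13, 12]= (1 5 3)(12 14)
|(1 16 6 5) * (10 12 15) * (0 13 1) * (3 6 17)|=24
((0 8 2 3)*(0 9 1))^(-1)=((0 8 2 3 9 1))^(-1)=(0 1 9 3 2 8)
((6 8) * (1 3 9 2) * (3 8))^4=(1 9 6)(2 3 8)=((1 8 6 3 9 2))^4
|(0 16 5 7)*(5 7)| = 3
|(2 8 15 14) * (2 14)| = |(2 8 15)| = 3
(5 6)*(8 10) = (5 6)(8 10) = [0, 1, 2, 3, 4, 6, 5, 7, 10, 9, 8]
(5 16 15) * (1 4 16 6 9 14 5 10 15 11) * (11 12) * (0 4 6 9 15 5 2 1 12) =(0 4 16)(1 6 15 10 5 9 14 2)(11 12) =[4, 6, 1, 3, 16, 9, 15, 7, 8, 14, 5, 12, 11, 13, 2, 10, 0]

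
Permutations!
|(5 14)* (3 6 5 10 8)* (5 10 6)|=6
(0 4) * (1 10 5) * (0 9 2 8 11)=(0 4 9 2 8 11)(1 10 5)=[4, 10, 8, 3, 9, 1, 6, 7, 11, 2, 5, 0]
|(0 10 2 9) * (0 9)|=3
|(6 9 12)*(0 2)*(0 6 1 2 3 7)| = 15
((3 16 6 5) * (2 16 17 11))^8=(2 16 6 5 3 17 11)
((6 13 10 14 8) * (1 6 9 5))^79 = (1 5 9 8 14 10 13 6)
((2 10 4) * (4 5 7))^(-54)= (2 10 5 7 4)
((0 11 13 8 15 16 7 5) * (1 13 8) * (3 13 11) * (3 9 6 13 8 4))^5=((0 9 6 13 1 11 4 3 8 15 16 7 5))^5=(0 11 16 6 3 5 1 15 9 4 7 13 8)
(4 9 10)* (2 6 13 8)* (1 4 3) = (1 4 9 10 3)(2 6 13 8) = [0, 4, 6, 1, 9, 5, 13, 7, 2, 10, 3, 11, 12, 8]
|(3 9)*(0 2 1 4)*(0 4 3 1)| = 6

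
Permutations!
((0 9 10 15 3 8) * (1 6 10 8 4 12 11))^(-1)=(0 8 9)(1 11 12 4 3 15 10 6)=((0 9 8)(1 6 10 15 3 4 12 11))^(-1)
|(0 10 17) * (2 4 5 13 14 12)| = 6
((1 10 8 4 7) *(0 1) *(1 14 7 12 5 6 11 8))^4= (0 14 7)(4 11 5)(6 12 8)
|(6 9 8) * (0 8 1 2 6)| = 4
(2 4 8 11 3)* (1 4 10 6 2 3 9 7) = (1 4 8 11 9 7)(2 10 6) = [0, 4, 10, 3, 8, 5, 2, 1, 11, 7, 6, 9]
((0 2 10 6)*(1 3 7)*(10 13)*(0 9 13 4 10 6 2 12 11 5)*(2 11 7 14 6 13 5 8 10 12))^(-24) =((0 2 4 12 7 1 3 14 6 9 5)(8 10 11))^(-24) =(0 9 14 1 12 2 5 6 3 7 4)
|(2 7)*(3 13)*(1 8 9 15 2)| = |(1 8 9 15 2 7)(3 13)| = 6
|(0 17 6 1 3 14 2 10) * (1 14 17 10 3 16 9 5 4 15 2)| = 22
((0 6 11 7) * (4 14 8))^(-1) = ((0 6 11 7)(4 14 8))^(-1) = (0 7 11 6)(4 8 14)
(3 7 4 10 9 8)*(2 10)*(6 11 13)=(2 10 9 8 3 7 4)(6 11 13)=[0, 1, 10, 7, 2, 5, 11, 4, 3, 8, 9, 13, 12, 6]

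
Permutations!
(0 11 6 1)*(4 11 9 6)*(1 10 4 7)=(0 9 6 10 4 11 7 1)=[9, 0, 2, 3, 11, 5, 10, 1, 8, 6, 4, 7]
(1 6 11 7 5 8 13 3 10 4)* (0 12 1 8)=(0 12 1 6 11 7 5)(3 10 4 8 13)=[12, 6, 2, 10, 8, 0, 11, 5, 13, 9, 4, 7, 1, 3]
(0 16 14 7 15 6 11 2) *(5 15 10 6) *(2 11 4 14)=[16, 1, 0, 3, 14, 15, 4, 10, 8, 9, 6, 11, 12, 13, 7, 5, 2]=(0 16 2)(4 14 7 10 6)(5 15)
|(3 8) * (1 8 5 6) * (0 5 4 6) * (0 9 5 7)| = |(0 7)(1 8 3 4 6)(5 9)| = 10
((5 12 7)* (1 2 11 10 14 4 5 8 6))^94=((1 2 11 10 14 4 5 12 7 8 6))^94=(1 5 2 12 11 7 10 8 14 6 4)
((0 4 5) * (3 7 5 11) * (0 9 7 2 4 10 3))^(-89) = ((0 10 3 2 4 11)(5 9 7))^(-89) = (0 10 3 2 4 11)(5 9 7)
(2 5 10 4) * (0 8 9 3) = (0 8 9 3)(2 5 10 4) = [8, 1, 5, 0, 2, 10, 6, 7, 9, 3, 4]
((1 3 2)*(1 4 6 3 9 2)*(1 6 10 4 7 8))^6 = ((1 9 2 7 8)(3 6)(4 10))^6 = (10)(1 9 2 7 8)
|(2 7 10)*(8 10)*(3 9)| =4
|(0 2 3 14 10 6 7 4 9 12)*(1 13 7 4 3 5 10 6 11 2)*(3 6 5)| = |(0 1 13 7 6 4 9 12)(2 3 14 5 10 11)| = 24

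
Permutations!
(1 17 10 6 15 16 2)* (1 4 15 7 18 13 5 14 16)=[0, 17, 4, 3, 15, 14, 7, 18, 8, 9, 6, 11, 12, 5, 16, 1, 2, 10, 13]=(1 17 10 6 7 18 13 5 14 16 2 4 15)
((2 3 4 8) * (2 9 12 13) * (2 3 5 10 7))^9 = ((2 5 10 7)(3 4 8 9 12 13))^9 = (2 5 10 7)(3 9)(4 12)(8 13)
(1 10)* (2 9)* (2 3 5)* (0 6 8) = (0 6 8)(1 10)(2 9 3 5) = [6, 10, 9, 5, 4, 2, 8, 7, 0, 3, 1]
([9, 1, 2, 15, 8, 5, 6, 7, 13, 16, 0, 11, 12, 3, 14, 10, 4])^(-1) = (0 10 15 3 13 8 4 16 9)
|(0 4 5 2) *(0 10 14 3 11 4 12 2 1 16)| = |(0 12 2 10 14 3 11 4 5 1 16)| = 11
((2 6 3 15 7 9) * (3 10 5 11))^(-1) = (2 9 7 15 3 11 5 10 6)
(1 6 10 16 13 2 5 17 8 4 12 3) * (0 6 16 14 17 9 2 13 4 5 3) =(0 6 10 14 17 8 5 9 2 3 1 16 4 12) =[6, 16, 3, 1, 12, 9, 10, 7, 5, 2, 14, 11, 0, 13, 17, 15, 4, 8]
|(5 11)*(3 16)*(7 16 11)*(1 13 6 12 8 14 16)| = 11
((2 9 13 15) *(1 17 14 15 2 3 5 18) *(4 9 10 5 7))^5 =(1 7 10 14 9 18 3 2 17 4 5 15 13)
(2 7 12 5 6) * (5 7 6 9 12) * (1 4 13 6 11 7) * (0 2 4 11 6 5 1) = [2, 11, 6, 3, 13, 9, 4, 1, 8, 12, 10, 7, 0, 5] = (0 2 6 4 13 5 9 12)(1 11 7)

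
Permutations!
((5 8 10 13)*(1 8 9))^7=((1 8 10 13 5 9))^7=(1 8 10 13 5 9)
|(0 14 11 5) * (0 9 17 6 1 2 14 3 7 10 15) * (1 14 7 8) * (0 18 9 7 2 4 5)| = 15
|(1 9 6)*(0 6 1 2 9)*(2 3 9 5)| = |(0 6 3 9 1)(2 5)| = 10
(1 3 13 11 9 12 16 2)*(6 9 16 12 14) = (1 3 13 11 16 2)(6 9 14) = [0, 3, 1, 13, 4, 5, 9, 7, 8, 14, 10, 16, 12, 11, 6, 15, 2]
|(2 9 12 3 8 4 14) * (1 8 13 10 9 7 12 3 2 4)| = |(1 8)(2 7 12)(3 13 10 9)(4 14)| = 12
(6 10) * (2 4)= (2 4)(6 10)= [0, 1, 4, 3, 2, 5, 10, 7, 8, 9, 6]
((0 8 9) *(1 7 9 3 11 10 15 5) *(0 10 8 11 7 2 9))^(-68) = (0 8 7 11 3)(1 15 9)(2 5 10)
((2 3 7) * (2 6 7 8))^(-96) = (8)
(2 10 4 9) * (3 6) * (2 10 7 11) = [0, 1, 7, 6, 9, 5, 3, 11, 8, 10, 4, 2] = (2 7 11)(3 6)(4 9 10)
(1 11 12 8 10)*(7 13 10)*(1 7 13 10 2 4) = (1 11 12 8 13 2 4)(7 10) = [0, 11, 4, 3, 1, 5, 6, 10, 13, 9, 7, 12, 8, 2]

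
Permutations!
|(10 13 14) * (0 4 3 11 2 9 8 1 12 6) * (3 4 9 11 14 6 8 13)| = |(0 9 13 6)(1 12 8)(2 11)(3 14 10)| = 12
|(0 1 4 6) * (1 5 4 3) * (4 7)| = 10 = |(0 5 7 4 6)(1 3)|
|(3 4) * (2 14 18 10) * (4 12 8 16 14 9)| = 10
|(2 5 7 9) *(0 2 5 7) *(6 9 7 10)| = |(0 2 10 6 9 5)| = 6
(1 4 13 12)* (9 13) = (1 4 9 13 12) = [0, 4, 2, 3, 9, 5, 6, 7, 8, 13, 10, 11, 1, 12]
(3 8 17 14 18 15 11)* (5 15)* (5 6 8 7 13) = (3 7 13 5 15 11)(6 8 17 14 18) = [0, 1, 2, 7, 4, 15, 8, 13, 17, 9, 10, 3, 12, 5, 18, 11, 16, 14, 6]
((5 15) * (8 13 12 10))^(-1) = ((5 15)(8 13 12 10))^(-1) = (5 15)(8 10 12 13)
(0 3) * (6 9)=(0 3)(6 9)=[3, 1, 2, 0, 4, 5, 9, 7, 8, 6]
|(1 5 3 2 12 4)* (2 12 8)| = 10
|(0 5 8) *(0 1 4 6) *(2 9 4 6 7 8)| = |(0 5 2 9 4 7 8 1 6)| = 9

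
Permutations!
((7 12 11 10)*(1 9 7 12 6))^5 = ((1 9 7 6)(10 12 11))^5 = (1 9 7 6)(10 11 12)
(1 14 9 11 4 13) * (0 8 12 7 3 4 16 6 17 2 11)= (0 8 12 7 3 4 13 1 14 9)(2 11 16 6 17)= [8, 14, 11, 4, 13, 5, 17, 3, 12, 0, 10, 16, 7, 1, 9, 15, 6, 2]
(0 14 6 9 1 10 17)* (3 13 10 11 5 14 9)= (0 9 1 11 5 14 6 3 13 10 17)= [9, 11, 2, 13, 4, 14, 3, 7, 8, 1, 17, 5, 12, 10, 6, 15, 16, 0]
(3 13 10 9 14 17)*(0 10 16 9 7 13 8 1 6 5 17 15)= (0 10 7 13 16 9 14 15)(1 6 5 17 3 8)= [10, 6, 2, 8, 4, 17, 5, 13, 1, 14, 7, 11, 12, 16, 15, 0, 9, 3]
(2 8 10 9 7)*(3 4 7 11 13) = (2 8 10 9 11 13 3 4 7) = [0, 1, 8, 4, 7, 5, 6, 2, 10, 11, 9, 13, 12, 3]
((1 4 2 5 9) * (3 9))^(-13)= (1 9 3 5 2 4)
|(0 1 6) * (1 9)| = 4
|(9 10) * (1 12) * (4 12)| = 6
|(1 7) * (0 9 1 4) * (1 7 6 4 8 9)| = |(0 1 6 4)(7 8 9)| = 12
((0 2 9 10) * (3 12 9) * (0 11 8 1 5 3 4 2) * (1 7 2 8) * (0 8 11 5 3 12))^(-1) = ((0 8 7 2 4 11 1 3)(5 12 9 10))^(-1) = (0 3 1 11 4 2 7 8)(5 10 9 12)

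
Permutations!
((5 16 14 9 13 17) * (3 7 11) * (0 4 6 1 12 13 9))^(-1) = (0 14 16 5 17 13 12 1 6 4)(3 11 7)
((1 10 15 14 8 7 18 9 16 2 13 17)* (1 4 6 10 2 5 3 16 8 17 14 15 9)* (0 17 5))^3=(0 6 8 1 14 16 4 9 18 13 3 17 10 7 2 5)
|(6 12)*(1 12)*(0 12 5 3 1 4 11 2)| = 6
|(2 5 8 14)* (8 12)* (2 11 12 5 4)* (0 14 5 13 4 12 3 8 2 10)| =|(0 14 11 3 8 5 13 4 10)(2 12)| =18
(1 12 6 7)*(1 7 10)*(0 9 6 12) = (12)(0 9 6 10 1) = [9, 0, 2, 3, 4, 5, 10, 7, 8, 6, 1, 11, 12]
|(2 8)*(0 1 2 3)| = 5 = |(0 1 2 8 3)|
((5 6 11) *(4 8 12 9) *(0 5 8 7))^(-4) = (0 12 5 9 6 4 11 7 8) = ((0 5 6 11 8 12 9 4 7))^(-4)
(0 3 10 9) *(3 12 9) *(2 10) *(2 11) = (0 12 9)(2 10 3 11) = [12, 1, 10, 11, 4, 5, 6, 7, 8, 0, 3, 2, 9]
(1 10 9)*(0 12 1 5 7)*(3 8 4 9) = [12, 10, 2, 8, 9, 7, 6, 0, 4, 5, 3, 11, 1] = (0 12 1 10 3 8 4 9 5 7)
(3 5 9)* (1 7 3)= [0, 7, 2, 5, 4, 9, 6, 3, 8, 1]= (1 7 3 5 9)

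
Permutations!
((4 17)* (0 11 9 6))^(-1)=(0 6 9 11)(4 17)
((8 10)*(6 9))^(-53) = ((6 9)(8 10))^(-53) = (6 9)(8 10)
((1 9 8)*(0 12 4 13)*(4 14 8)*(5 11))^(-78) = ((0 12 14 8 1 9 4 13)(5 11))^(-78) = (0 14 1 4)(8 9 13 12)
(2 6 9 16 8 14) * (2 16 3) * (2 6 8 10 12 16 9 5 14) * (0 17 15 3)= (0 17 15 3 6 5 14 9)(2 8)(10 12 16)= [17, 1, 8, 6, 4, 14, 5, 7, 2, 0, 12, 11, 16, 13, 9, 3, 10, 15]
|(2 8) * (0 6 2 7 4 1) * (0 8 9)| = 4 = |(0 6 2 9)(1 8 7 4)|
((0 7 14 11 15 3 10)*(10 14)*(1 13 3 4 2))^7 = ((0 7 10)(1 13 3 14 11 15 4 2))^7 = (0 7 10)(1 2 4 15 11 14 3 13)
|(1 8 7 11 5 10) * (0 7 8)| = 6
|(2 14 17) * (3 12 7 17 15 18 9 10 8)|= 11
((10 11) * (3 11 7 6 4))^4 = (3 6 10)(4 7 11)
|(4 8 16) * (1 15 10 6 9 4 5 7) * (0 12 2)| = |(0 12 2)(1 15 10 6 9 4 8 16 5 7)| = 30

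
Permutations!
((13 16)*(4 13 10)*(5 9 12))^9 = ((4 13 16 10)(5 9 12))^9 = (4 13 16 10)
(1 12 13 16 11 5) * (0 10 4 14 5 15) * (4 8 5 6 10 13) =[13, 12, 2, 3, 14, 1, 10, 7, 5, 9, 8, 15, 4, 16, 6, 0, 11] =(0 13 16 11 15)(1 12 4 14 6 10 8 5)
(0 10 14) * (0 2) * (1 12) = (0 10 14 2)(1 12) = [10, 12, 0, 3, 4, 5, 6, 7, 8, 9, 14, 11, 1, 13, 2]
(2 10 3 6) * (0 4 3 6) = (0 4 3)(2 10 6) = [4, 1, 10, 0, 3, 5, 2, 7, 8, 9, 6]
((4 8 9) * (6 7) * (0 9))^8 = (9) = ((0 9 4 8)(6 7))^8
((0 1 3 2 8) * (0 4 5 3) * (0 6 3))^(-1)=((0 1 6 3 2 8 4 5))^(-1)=(0 5 4 8 2 3 6 1)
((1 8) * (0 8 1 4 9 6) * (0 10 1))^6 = (0 1 10 6 9 4 8)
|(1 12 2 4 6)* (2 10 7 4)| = |(1 12 10 7 4 6)| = 6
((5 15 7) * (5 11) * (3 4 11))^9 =(3 5)(4 15)(7 11) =((3 4 11 5 15 7))^9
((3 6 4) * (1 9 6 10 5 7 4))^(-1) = ((1 9 6)(3 10 5 7 4))^(-1) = (1 6 9)(3 4 7 5 10)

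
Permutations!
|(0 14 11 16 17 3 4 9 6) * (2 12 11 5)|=|(0 14 5 2 12 11 16 17 3 4 9 6)|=12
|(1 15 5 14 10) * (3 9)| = 10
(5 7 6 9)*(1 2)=(1 2)(5 7 6 9)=[0, 2, 1, 3, 4, 7, 9, 6, 8, 5]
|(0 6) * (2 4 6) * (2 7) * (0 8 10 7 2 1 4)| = 6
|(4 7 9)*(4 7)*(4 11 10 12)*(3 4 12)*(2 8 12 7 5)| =12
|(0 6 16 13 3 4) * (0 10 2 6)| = 7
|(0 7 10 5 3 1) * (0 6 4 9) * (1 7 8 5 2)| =|(0 8 5 3 7 10 2 1 6 4 9)| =11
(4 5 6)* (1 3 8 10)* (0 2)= (0 2)(1 3 8 10)(4 5 6)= [2, 3, 0, 8, 5, 6, 4, 7, 10, 9, 1]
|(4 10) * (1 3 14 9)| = |(1 3 14 9)(4 10)| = 4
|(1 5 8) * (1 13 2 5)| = |(2 5 8 13)| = 4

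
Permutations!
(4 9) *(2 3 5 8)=(2 3 5 8)(4 9)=[0, 1, 3, 5, 9, 8, 6, 7, 2, 4]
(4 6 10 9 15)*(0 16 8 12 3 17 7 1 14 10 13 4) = [16, 14, 2, 17, 6, 5, 13, 1, 12, 15, 9, 11, 3, 4, 10, 0, 8, 7] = (0 16 8 12 3 17 7 1 14 10 9 15)(4 6 13)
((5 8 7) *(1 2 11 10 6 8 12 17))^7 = ((1 2 11 10 6 8 7 5 12 17))^7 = (1 5 6 2 12 8 11 17 7 10)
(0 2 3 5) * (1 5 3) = [2, 5, 1, 3, 4, 0] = (0 2 1 5)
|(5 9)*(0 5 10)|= |(0 5 9 10)|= 4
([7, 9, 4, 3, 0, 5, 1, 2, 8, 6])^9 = (9)(0 7 2 4)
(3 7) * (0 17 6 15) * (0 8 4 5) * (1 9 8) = [17, 9, 2, 7, 5, 0, 15, 3, 4, 8, 10, 11, 12, 13, 14, 1, 16, 6] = (0 17 6 15 1 9 8 4 5)(3 7)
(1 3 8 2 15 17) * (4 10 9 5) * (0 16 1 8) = [16, 3, 15, 0, 10, 4, 6, 7, 2, 5, 9, 11, 12, 13, 14, 17, 1, 8] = (0 16 1 3)(2 15 17 8)(4 10 9 5)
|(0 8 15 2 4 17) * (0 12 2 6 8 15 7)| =|(0 15 6 8 7)(2 4 17 12)| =20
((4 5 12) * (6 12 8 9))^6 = ((4 5 8 9 6 12))^6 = (12)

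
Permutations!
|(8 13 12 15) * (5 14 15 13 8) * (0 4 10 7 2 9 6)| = |(0 4 10 7 2 9 6)(5 14 15)(12 13)| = 42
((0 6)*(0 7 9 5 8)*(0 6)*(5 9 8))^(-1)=((9)(6 7 8))^(-1)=(9)(6 8 7)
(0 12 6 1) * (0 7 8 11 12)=(1 7 8 11 12 6)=[0, 7, 2, 3, 4, 5, 1, 8, 11, 9, 10, 12, 6]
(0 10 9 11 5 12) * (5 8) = (0 10 9 11 8 5 12) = [10, 1, 2, 3, 4, 12, 6, 7, 5, 11, 9, 8, 0]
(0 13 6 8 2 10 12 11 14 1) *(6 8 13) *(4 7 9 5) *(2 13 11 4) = (0 6 11 14 1)(2 10 12 4 7 9 5)(8 13) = [6, 0, 10, 3, 7, 2, 11, 9, 13, 5, 12, 14, 4, 8, 1]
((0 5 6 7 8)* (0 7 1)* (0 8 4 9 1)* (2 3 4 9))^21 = ((0 5 6)(1 8 7 9)(2 3 4))^21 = (1 8 7 9)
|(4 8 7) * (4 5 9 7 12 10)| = 12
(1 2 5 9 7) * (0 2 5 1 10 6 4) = (0 2 1 5 9 7 10 6 4) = [2, 5, 1, 3, 0, 9, 4, 10, 8, 7, 6]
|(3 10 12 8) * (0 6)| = |(0 6)(3 10 12 8)| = 4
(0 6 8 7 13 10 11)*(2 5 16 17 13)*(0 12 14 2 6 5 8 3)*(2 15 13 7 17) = (0 5 16 2 8 17 7 6 3)(10 11 12 14 15 13) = [5, 1, 8, 0, 4, 16, 3, 6, 17, 9, 11, 12, 14, 10, 15, 13, 2, 7]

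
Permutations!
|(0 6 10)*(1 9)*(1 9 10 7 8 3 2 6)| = |(0 1 10)(2 6 7 8 3)| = 15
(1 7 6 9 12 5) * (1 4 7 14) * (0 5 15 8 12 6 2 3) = [5, 14, 3, 0, 7, 4, 9, 2, 12, 6, 10, 11, 15, 13, 1, 8] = (0 5 4 7 2 3)(1 14)(6 9)(8 12 15)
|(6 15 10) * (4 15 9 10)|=6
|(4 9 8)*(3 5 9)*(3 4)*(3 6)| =|(3 5 9 8 6)| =5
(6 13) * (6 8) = [0, 1, 2, 3, 4, 5, 13, 7, 6, 9, 10, 11, 12, 8] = (6 13 8)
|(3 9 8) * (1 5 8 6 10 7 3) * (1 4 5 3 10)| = |(1 3 9 6)(4 5 8)(7 10)| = 12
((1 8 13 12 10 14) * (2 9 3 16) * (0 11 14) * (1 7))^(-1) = ((0 11 14 7 1 8 13 12 10)(2 9 3 16))^(-1) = (0 10 12 13 8 1 7 14 11)(2 16 3 9)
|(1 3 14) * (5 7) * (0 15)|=|(0 15)(1 3 14)(5 7)|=6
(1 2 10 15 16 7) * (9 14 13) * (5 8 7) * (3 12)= [0, 2, 10, 12, 4, 8, 6, 1, 7, 14, 15, 11, 3, 9, 13, 16, 5]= (1 2 10 15 16 5 8 7)(3 12)(9 14 13)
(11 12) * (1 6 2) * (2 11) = [0, 6, 1, 3, 4, 5, 11, 7, 8, 9, 10, 12, 2] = (1 6 11 12 2)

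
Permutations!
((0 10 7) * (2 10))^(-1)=((0 2 10 7))^(-1)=(0 7 10 2)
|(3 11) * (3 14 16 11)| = 3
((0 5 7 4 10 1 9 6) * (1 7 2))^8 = (0 2 9)(1 6 5)(4 7 10)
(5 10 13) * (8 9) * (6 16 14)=(5 10 13)(6 16 14)(8 9)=[0, 1, 2, 3, 4, 10, 16, 7, 9, 8, 13, 11, 12, 5, 6, 15, 14]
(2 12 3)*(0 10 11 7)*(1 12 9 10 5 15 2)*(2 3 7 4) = (0 5 15 3 1 12 7)(2 9 10 11 4) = [5, 12, 9, 1, 2, 15, 6, 0, 8, 10, 11, 4, 7, 13, 14, 3]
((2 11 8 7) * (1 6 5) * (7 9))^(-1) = ((1 6 5)(2 11 8 9 7))^(-1) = (1 5 6)(2 7 9 8 11)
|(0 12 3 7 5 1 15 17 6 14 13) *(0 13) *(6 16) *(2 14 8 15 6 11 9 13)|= |(0 12 3 7 5 1 6 8 15 17 16 11 9 13 2 14)|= 16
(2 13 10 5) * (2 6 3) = (2 13 10 5 6 3) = [0, 1, 13, 2, 4, 6, 3, 7, 8, 9, 5, 11, 12, 10]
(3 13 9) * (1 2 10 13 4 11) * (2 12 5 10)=(1 12 5 10 13 9 3 4 11)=[0, 12, 2, 4, 11, 10, 6, 7, 8, 3, 13, 1, 5, 9]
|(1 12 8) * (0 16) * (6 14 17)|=6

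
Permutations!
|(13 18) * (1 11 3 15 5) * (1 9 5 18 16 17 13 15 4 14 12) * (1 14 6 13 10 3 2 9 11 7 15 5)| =56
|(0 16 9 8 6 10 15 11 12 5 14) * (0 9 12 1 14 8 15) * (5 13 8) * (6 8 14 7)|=12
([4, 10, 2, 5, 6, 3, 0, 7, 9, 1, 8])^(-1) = (0 6 4)(1 9 8 10)(3 5)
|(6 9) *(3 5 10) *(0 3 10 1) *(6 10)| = |(0 3 5 1)(6 9 10)| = 12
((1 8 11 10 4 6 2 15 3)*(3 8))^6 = ((1 3)(2 15 8 11 10 4 6))^6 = (2 6 4 10 11 8 15)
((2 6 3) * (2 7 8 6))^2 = (3 8)(6 7)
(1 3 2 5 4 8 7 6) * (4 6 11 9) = (1 3 2 5 6)(4 8 7 11 9) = [0, 3, 5, 2, 8, 6, 1, 11, 7, 4, 10, 9]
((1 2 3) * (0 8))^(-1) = ((0 8)(1 2 3))^(-1) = (0 8)(1 3 2)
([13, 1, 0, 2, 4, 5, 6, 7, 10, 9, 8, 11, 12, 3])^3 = (0 2 3 13)(8 10)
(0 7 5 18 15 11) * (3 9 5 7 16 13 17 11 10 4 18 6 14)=[16, 1, 2, 9, 18, 6, 14, 7, 8, 5, 4, 0, 12, 17, 3, 10, 13, 11, 15]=(0 16 13 17 11)(3 9 5 6 14)(4 18 15 10)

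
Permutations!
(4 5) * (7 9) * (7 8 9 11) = [0, 1, 2, 3, 5, 4, 6, 11, 9, 8, 10, 7] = (4 5)(7 11)(8 9)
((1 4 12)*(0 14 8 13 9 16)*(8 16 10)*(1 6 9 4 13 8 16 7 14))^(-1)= ((0 1 13 4 12 6 9 10 16)(7 14))^(-1)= (0 16 10 9 6 12 4 13 1)(7 14)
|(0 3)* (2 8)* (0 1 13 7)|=10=|(0 3 1 13 7)(2 8)|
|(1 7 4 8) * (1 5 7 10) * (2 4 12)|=|(1 10)(2 4 8 5 7 12)|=6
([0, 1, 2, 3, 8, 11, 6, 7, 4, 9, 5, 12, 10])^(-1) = (4 8)(5 10 12 11)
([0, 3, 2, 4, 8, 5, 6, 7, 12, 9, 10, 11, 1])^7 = [0, 4, 2, 8, 12, 5, 6, 7, 1, 9, 10, 11, 3]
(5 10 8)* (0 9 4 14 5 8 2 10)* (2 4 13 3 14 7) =(0 9 13 3 14 5)(2 10 4 7) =[9, 1, 10, 14, 7, 0, 6, 2, 8, 13, 4, 11, 12, 3, 5]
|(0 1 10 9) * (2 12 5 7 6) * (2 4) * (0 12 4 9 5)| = 8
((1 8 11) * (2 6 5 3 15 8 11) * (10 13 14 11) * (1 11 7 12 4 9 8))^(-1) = ((1 10 13 14 7 12 4 9 8 2 6 5 3 15))^(-1) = (1 15 3 5 6 2 8 9 4 12 7 14 13 10)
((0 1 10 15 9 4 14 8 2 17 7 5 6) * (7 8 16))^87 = (17)(0 6 5 7 16 14 4 9 15 10 1)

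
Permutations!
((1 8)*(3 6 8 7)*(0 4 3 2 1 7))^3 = ((0 4 3 6 8 7 2 1))^3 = (0 6 2 4 8 1 3 7)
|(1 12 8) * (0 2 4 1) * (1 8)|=4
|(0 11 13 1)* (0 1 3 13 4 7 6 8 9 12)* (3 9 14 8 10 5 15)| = 12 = |(0 11 4 7 6 10 5 15 3 13 9 12)(8 14)|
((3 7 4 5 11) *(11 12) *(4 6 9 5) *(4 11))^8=(12)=((3 7 6 9 5 12 4 11))^8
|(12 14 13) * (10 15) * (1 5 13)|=10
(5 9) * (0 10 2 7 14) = (0 10 2 7 14)(5 9) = [10, 1, 7, 3, 4, 9, 6, 14, 8, 5, 2, 11, 12, 13, 0]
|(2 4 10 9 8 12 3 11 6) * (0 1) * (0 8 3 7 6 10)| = 8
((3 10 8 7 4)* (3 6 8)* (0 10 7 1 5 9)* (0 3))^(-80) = ((0 10)(1 5 9 3 7 4 6 8))^(-80) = (10)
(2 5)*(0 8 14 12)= (0 8 14 12)(2 5)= [8, 1, 5, 3, 4, 2, 6, 7, 14, 9, 10, 11, 0, 13, 12]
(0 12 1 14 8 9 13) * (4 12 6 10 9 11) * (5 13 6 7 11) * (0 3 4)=[7, 14, 2, 4, 12, 13, 10, 11, 5, 6, 9, 0, 1, 3, 8]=(0 7 11)(1 14 8 5 13 3 4 12)(6 10 9)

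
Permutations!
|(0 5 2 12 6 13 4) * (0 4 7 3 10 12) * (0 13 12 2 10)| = 14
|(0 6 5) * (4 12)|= |(0 6 5)(4 12)|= 6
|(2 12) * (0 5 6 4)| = 4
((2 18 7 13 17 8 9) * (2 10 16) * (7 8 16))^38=((2 18 8 9 10 7 13 17 16))^38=(2 8 10 13 16 18 9 7 17)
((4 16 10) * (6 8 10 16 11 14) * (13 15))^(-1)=((16)(4 11 14 6 8 10)(13 15))^(-1)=(16)(4 10 8 6 14 11)(13 15)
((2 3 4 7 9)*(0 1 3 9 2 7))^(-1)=((0 1 3 4)(2 9 7))^(-1)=(0 4 3 1)(2 7 9)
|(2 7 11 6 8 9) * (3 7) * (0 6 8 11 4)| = 9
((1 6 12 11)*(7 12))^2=(1 7 11 6 12)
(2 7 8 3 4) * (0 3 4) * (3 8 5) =(0 8 4 2 7 5 3) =[8, 1, 7, 0, 2, 3, 6, 5, 4]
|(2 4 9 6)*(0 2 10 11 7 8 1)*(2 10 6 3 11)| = |(0 10 2 4 9 3 11 7 8 1)| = 10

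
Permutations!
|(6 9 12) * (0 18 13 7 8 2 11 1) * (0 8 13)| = |(0 18)(1 8 2 11)(6 9 12)(7 13)| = 12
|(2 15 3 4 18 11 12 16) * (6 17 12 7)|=|(2 15 3 4 18 11 7 6 17 12 16)|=11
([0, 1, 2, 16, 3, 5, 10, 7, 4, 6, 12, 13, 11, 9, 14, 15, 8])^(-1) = [0, 1, 2, 4, 8, 5, 9, 7, 16, 13, 6, 12, 10, 11, 14, 15, 3]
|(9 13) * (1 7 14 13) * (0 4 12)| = 15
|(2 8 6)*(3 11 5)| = 3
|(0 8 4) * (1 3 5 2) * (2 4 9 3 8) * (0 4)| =|(0 2 1 8 9 3 5)| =7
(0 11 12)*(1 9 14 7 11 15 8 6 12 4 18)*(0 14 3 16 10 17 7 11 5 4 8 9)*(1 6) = (0 15 9 3 16 10 17 7 5 4 18 6 12 14 11 8 1) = [15, 0, 2, 16, 18, 4, 12, 5, 1, 3, 17, 8, 14, 13, 11, 9, 10, 7, 6]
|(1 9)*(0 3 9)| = 4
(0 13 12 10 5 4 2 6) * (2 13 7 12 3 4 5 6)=(0 7 12 10 6)(3 4 13)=[7, 1, 2, 4, 13, 5, 0, 12, 8, 9, 6, 11, 10, 3]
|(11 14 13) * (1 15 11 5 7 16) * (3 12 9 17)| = |(1 15 11 14 13 5 7 16)(3 12 9 17)| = 8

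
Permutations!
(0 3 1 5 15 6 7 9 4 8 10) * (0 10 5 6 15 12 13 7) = (15)(0 3 1 6)(4 8 5 12 13 7 9) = [3, 6, 2, 1, 8, 12, 0, 9, 5, 4, 10, 11, 13, 7, 14, 15]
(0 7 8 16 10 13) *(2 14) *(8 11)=(0 7 11 8 16 10 13)(2 14)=[7, 1, 14, 3, 4, 5, 6, 11, 16, 9, 13, 8, 12, 0, 2, 15, 10]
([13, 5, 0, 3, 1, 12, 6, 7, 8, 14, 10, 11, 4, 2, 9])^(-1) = [2, 4, 13, 3, 12, 1, 6, 7, 8, 14, 10, 11, 5, 0, 9]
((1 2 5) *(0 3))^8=(1 5 2)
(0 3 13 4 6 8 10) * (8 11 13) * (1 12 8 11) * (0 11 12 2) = (0 3 12 8 10 11 13 4 6 1 2) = [3, 2, 0, 12, 6, 5, 1, 7, 10, 9, 11, 13, 8, 4]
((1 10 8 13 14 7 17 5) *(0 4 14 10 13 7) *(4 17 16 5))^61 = ((0 17 4 14)(1 13 10 8 7 16 5))^61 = (0 17 4 14)(1 16 8 13 5 7 10)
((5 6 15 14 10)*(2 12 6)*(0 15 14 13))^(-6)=(15)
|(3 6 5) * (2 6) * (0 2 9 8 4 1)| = |(0 2 6 5 3 9 8 4 1)| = 9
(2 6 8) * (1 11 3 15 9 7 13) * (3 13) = (1 11 13)(2 6 8)(3 15 9 7) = [0, 11, 6, 15, 4, 5, 8, 3, 2, 7, 10, 13, 12, 1, 14, 9]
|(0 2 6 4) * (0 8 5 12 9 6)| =6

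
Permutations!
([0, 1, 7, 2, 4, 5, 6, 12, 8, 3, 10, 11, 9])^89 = [0, 1, 3, 9, 4, 5, 6, 2, 8, 12, 10, 11, 7]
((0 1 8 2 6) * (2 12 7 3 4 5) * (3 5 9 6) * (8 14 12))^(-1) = ((0 1 14 12 7 5 2 3 4 9 6))^(-1) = (0 6 9 4 3 2 5 7 12 14 1)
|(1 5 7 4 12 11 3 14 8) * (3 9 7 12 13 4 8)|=14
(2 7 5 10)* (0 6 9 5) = (0 6 9 5 10 2 7) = [6, 1, 7, 3, 4, 10, 9, 0, 8, 5, 2]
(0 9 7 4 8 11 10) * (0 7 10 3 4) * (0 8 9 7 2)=(0 7 8 11 3 4 9 10 2)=[7, 1, 0, 4, 9, 5, 6, 8, 11, 10, 2, 3]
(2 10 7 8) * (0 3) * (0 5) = (0 3 5)(2 10 7 8) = [3, 1, 10, 5, 4, 0, 6, 8, 2, 9, 7]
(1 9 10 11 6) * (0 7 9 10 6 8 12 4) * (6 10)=(0 7 9 10 11 8 12 4)(1 6)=[7, 6, 2, 3, 0, 5, 1, 9, 12, 10, 11, 8, 4]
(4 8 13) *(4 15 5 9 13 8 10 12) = (4 10 12)(5 9 13 15) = [0, 1, 2, 3, 10, 9, 6, 7, 8, 13, 12, 11, 4, 15, 14, 5]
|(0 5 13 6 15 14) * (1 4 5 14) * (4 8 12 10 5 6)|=|(0 14)(1 8 12 10 5 13 4 6 15)|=18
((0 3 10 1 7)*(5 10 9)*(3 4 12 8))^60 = (12)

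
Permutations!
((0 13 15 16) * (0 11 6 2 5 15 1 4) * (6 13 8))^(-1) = (0 4 1 13 11 16 15 5 2 6 8)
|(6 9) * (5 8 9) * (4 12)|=|(4 12)(5 8 9 6)|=4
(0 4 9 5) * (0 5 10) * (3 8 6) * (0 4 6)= (0 6 3 8)(4 9 10)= [6, 1, 2, 8, 9, 5, 3, 7, 0, 10, 4]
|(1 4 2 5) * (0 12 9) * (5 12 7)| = |(0 7 5 1 4 2 12 9)| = 8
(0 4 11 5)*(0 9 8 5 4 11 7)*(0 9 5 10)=(0 11 4 7 9 8 10)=[11, 1, 2, 3, 7, 5, 6, 9, 10, 8, 0, 4]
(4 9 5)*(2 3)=(2 3)(4 9 5)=[0, 1, 3, 2, 9, 4, 6, 7, 8, 5]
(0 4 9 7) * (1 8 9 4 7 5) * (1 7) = (0 1 8 9 5 7) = [1, 8, 2, 3, 4, 7, 6, 0, 9, 5]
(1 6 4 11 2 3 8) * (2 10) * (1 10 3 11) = [0, 6, 11, 8, 1, 5, 4, 7, 10, 9, 2, 3] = (1 6 4)(2 11 3 8 10)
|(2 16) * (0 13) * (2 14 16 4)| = 2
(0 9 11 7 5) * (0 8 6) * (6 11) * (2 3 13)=[9, 1, 3, 13, 4, 8, 0, 5, 11, 6, 10, 7, 12, 2]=(0 9 6)(2 3 13)(5 8 11 7)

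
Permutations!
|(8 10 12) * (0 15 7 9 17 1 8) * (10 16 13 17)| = 30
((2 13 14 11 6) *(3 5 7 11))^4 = (2 5)(3 6)(7 13)(11 14)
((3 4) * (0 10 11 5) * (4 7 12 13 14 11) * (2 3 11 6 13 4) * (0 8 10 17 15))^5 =((0 17 15)(2 3 7 12 4 11 5 8 10)(6 13 14))^5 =(0 15 17)(2 11 3 5 7 8 12 10 4)(6 14 13)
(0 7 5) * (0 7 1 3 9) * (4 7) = [1, 3, 2, 9, 7, 4, 6, 5, 8, 0] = (0 1 3 9)(4 7 5)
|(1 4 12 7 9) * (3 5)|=10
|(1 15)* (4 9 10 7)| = |(1 15)(4 9 10 7)| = 4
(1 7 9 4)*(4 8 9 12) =[0, 7, 2, 3, 1, 5, 6, 12, 9, 8, 10, 11, 4] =(1 7 12 4)(8 9)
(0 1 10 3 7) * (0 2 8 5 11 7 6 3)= (0 1 10)(2 8 5 11 7)(3 6)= [1, 10, 8, 6, 4, 11, 3, 2, 5, 9, 0, 7]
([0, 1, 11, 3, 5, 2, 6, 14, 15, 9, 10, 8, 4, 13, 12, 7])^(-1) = (2 5 4 12 14 7 15 8 11)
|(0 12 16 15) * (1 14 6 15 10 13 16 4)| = |(0 12 4 1 14 6 15)(10 13 16)| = 21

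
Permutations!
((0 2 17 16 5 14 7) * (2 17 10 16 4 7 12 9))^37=((0 17 4 7)(2 10 16 5 14 12 9))^37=(0 17 4 7)(2 16 14 9 10 5 12)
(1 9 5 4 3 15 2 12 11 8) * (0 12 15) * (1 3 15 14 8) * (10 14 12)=[10, 9, 12, 0, 15, 4, 6, 7, 3, 5, 14, 1, 11, 13, 8, 2]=(0 10 14 8 3)(1 9 5 4 15 2 12 11)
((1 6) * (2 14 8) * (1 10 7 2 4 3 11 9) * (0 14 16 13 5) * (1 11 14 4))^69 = (0 8 7 5 14 10 13 3 6 16 4 1 2)(9 11)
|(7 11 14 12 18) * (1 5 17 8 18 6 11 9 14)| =11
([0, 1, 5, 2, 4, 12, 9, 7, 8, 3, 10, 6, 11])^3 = [0, 1, 11, 12, 4, 6, 2, 7, 8, 5, 10, 3, 9]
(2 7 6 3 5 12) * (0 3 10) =(0 3 5 12 2 7 6 10) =[3, 1, 7, 5, 4, 12, 10, 6, 8, 9, 0, 11, 2]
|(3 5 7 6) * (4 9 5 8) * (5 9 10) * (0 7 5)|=7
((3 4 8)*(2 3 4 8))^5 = ((2 3 8 4))^5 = (2 3 8 4)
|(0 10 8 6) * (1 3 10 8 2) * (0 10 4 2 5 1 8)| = 8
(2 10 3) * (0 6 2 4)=[6, 1, 10, 4, 0, 5, 2, 7, 8, 9, 3]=(0 6 2 10 3 4)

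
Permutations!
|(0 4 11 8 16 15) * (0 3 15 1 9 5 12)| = |(0 4 11 8 16 1 9 5 12)(3 15)| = 18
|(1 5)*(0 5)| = 3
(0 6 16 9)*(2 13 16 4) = (0 6 4 2 13 16 9) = [6, 1, 13, 3, 2, 5, 4, 7, 8, 0, 10, 11, 12, 16, 14, 15, 9]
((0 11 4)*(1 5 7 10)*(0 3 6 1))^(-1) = (0 10 7 5 1 6 3 4 11)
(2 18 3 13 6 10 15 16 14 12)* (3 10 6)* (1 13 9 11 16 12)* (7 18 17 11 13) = (1 7 18 10 15 12 2 17 11 16 14)(3 9 13) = [0, 7, 17, 9, 4, 5, 6, 18, 8, 13, 15, 16, 2, 3, 1, 12, 14, 11, 10]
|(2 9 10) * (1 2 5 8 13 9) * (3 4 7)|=30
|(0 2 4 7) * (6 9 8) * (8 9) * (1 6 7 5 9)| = 9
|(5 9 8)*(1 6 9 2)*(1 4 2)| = |(1 6 9 8 5)(2 4)| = 10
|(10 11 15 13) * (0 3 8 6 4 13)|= |(0 3 8 6 4 13 10 11 15)|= 9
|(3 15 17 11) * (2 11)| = |(2 11 3 15 17)| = 5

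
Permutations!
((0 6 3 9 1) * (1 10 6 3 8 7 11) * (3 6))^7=((0 6 8 7 11 1)(3 9 10))^7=(0 6 8 7 11 1)(3 9 10)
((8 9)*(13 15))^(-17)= (8 9)(13 15)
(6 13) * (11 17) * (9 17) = [0, 1, 2, 3, 4, 5, 13, 7, 8, 17, 10, 9, 12, 6, 14, 15, 16, 11] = (6 13)(9 17 11)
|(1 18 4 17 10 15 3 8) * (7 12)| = 8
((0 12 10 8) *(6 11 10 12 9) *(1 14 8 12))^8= (0 8 14 1 12 10 11 6 9)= ((0 9 6 11 10 12 1 14 8))^8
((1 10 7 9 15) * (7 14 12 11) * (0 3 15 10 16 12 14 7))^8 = (0 3 15 1 16 12 11)(7 10 9) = ((0 3 15 1 16 12 11)(7 9 10))^8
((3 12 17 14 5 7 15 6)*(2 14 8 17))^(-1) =(2 12 3 6 15 7 5 14)(8 17)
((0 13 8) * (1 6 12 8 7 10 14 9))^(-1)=(0 8 12 6 1 9 14 10 7 13)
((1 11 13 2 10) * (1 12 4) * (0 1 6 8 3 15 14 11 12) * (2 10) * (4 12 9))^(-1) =((0 1 9 4 6 8 3 15 14 11 13 10))^(-1) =(0 10 13 11 14 15 3 8 6 4 9 1)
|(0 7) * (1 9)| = |(0 7)(1 9)| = 2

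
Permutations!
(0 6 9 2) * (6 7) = (0 7 6 9 2) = [7, 1, 0, 3, 4, 5, 9, 6, 8, 2]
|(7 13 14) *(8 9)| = |(7 13 14)(8 9)| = 6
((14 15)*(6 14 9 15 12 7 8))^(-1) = (6 8 7 12 14)(9 15) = ((6 14 12 7 8)(9 15))^(-1)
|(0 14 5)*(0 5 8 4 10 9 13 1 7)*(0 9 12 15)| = 28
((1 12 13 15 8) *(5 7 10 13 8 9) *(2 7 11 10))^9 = ((1 12 8)(2 7)(5 11 10 13 15 9))^9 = (2 7)(5 13)(9 10)(11 15)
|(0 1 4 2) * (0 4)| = |(0 1)(2 4)| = 2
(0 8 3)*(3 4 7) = [8, 1, 2, 0, 7, 5, 6, 3, 4] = (0 8 4 7 3)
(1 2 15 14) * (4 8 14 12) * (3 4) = (1 2 15 12 3 4 8 14) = [0, 2, 15, 4, 8, 5, 6, 7, 14, 9, 10, 11, 3, 13, 1, 12]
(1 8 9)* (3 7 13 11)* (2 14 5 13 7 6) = [0, 8, 14, 6, 4, 13, 2, 7, 9, 1, 10, 3, 12, 11, 5] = (1 8 9)(2 14 5 13 11 3 6)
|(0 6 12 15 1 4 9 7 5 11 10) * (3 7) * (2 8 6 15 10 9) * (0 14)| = 10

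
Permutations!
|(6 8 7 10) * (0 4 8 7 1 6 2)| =|(0 4 8 1 6 7 10 2)| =8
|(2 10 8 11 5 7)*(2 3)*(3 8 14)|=4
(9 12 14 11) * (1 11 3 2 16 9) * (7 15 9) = (1 11)(2 16 7 15 9 12 14 3) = [0, 11, 16, 2, 4, 5, 6, 15, 8, 12, 10, 1, 14, 13, 3, 9, 7]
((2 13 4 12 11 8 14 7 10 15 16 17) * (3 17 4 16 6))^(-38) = (2 12 7 3 16 8 15)(4 14 6 13 11 10 17)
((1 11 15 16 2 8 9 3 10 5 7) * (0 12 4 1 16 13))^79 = (0 4 11 13 12 1 15)(2 16 7 5 10 3 9 8)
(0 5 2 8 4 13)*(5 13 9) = (0 13)(2 8 4 9 5) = [13, 1, 8, 3, 9, 2, 6, 7, 4, 5, 10, 11, 12, 0]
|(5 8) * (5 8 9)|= |(5 9)|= 2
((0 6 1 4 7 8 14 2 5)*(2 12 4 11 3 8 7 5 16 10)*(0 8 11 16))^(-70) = ((0 6 1 16 10 2)(3 11)(4 5 8 14 12))^(-70) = (0 1 10)(2 6 16)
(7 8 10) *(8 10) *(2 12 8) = (2 12 8)(7 10) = [0, 1, 12, 3, 4, 5, 6, 10, 2, 9, 7, 11, 8]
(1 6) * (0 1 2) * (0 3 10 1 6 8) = (0 6 2 3 10 1 8) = [6, 8, 3, 10, 4, 5, 2, 7, 0, 9, 1]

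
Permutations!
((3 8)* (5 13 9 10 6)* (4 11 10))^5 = ((3 8)(4 11 10 6 5 13 9))^5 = (3 8)(4 13 6 11 9 5 10)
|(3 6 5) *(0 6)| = 4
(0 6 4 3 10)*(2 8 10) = (0 6 4 3 2 8 10) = [6, 1, 8, 2, 3, 5, 4, 7, 10, 9, 0]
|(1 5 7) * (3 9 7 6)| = 6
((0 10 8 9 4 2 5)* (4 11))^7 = (0 5 2 4 11 9 8 10)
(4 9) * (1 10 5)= (1 10 5)(4 9)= [0, 10, 2, 3, 9, 1, 6, 7, 8, 4, 5]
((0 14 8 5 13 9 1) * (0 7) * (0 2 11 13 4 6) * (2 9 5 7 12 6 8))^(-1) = (0 6 12 1 9 7 8 4 5 13 11 2 14)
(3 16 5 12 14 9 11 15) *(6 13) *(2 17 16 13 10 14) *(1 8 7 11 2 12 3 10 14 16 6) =(1 8 7 11 15 10 16 5 3 13)(2 17 6 14 9) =[0, 8, 17, 13, 4, 3, 14, 11, 7, 2, 16, 15, 12, 1, 9, 10, 5, 6]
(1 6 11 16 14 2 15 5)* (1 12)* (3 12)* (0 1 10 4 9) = [1, 6, 15, 12, 9, 3, 11, 7, 8, 0, 4, 16, 10, 13, 2, 5, 14] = (0 1 6 11 16 14 2 15 5 3 12 10 4 9)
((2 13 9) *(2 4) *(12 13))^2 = (2 13 4 12 9)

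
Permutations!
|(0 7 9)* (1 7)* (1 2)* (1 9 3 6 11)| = 15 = |(0 2 9)(1 7 3 6 11)|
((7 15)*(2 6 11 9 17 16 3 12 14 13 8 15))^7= (2 12 6 14 11 13 9 8 17 15 16 7 3)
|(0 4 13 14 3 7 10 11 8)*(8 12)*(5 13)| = 11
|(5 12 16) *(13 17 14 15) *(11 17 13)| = |(5 12 16)(11 17 14 15)| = 12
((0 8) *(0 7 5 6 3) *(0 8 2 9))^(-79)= (0 9 2)(3 8 7 5 6)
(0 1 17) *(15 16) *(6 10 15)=(0 1 17)(6 10 15 16)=[1, 17, 2, 3, 4, 5, 10, 7, 8, 9, 15, 11, 12, 13, 14, 16, 6, 0]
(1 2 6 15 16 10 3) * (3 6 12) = (1 2 12 3)(6 15 16 10) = [0, 2, 12, 1, 4, 5, 15, 7, 8, 9, 6, 11, 3, 13, 14, 16, 10]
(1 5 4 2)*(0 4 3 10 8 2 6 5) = [4, 0, 1, 10, 6, 3, 5, 7, 2, 9, 8] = (0 4 6 5 3 10 8 2 1)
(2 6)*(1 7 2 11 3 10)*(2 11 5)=(1 7 11 3 10)(2 6 5)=[0, 7, 6, 10, 4, 2, 5, 11, 8, 9, 1, 3]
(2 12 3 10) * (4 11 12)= [0, 1, 4, 10, 11, 5, 6, 7, 8, 9, 2, 12, 3]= (2 4 11 12 3 10)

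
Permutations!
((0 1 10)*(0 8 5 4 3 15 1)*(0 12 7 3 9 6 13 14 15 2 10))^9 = ((0 12 7 3 2 10 8 5 4 9 6 13 14 15 1))^9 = (0 9 3 14 8)(1 4 7 13 10)(2 15 5 12 6)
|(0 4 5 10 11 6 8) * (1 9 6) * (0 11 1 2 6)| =|(0 4 5 10 1 9)(2 6 8 11)| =12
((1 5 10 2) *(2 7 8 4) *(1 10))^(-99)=(1 5)(2 10 7 8 4)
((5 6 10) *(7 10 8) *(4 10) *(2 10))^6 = (2 4 7 8 6 5 10) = ((2 10 5 6 8 7 4))^6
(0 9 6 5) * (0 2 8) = (0 9 6 5 2 8) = [9, 1, 8, 3, 4, 2, 5, 7, 0, 6]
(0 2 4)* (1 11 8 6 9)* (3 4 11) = [2, 3, 11, 4, 0, 5, 9, 7, 6, 1, 10, 8] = (0 2 11 8 6 9 1 3 4)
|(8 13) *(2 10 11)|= |(2 10 11)(8 13)|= 6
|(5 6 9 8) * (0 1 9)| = |(0 1 9 8 5 6)| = 6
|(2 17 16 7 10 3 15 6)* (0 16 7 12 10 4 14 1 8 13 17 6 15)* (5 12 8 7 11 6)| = |(0 16 8 13 17 11 6 2 5 12 10 3)(1 7 4 14)| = 12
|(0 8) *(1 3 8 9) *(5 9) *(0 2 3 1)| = |(0 5 9)(2 3 8)| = 3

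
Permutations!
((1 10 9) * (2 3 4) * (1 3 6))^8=(1 10 9 3 4 2 6)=((1 10 9 3 4 2 6))^8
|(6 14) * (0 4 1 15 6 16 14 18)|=6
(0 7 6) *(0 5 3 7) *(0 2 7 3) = [2, 1, 7, 3, 4, 0, 5, 6] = (0 2 7 6 5)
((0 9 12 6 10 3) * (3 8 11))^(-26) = (0 11 10 12)(3 8 6 9)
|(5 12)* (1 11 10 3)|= 4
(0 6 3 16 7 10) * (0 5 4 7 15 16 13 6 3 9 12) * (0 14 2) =[3, 1, 0, 13, 7, 4, 9, 10, 8, 12, 5, 11, 14, 6, 2, 16, 15] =(0 3 13 6 9 12 14 2)(4 7 10 5)(15 16)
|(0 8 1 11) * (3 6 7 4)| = |(0 8 1 11)(3 6 7 4)| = 4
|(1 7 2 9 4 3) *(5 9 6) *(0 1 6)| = |(0 1 7 2)(3 6 5 9 4)| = 20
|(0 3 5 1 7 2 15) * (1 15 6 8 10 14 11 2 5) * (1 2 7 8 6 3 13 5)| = |(0 13 5 15)(1 8 10 14 11 7)(2 3)| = 12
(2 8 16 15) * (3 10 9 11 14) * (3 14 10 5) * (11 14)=[0, 1, 8, 5, 4, 3, 6, 7, 16, 14, 9, 10, 12, 13, 11, 2, 15]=(2 8 16 15)(3 5)(9 14 11 10)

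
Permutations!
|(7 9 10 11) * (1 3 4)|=|(1 3 4)(7 9 10 11)|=12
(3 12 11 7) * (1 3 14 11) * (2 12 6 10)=(1 3 6 10 2 12)(7 14 11)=[0, 3, 12, 6, 4, 5, 10, 14, 8, 9, 2, 7, 1, 13, 11]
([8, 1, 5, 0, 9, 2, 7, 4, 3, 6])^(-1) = (0 3 8)(2 5)(4 7 6 9)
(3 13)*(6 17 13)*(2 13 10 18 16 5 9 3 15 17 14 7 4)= (2 13 15 17 10 18 16 5 9 3 6 14 7 4)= [0, 1, 13, 6, 2, 9, 14, 4, 8, 3, 18, 11, 12, 15, 7, 17, 5, 10, 16]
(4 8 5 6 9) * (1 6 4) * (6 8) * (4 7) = (1 8 5 7 4 6 9) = [0, 8, 2, 3, 6, 7, 9, 4, 5, 1]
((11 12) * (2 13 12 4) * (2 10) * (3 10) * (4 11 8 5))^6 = ((2 13 12 8 5 4 3 10))^6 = (2 3 5 12)(4 8 13 10)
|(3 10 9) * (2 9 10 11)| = |(2 9 3 11)| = 4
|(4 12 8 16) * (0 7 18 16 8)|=6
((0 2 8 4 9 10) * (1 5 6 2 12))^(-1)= ((0 12 1 5 6 2 8 4 9 10))^(-1)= (0 10 9 4 8 2 6 5 1 12)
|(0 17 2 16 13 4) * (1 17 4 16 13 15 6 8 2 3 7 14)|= 30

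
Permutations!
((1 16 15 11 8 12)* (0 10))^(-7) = ((0 10)(1 16 15 11 8 12))^(-7) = (0 10)(1 12 8 11 15 16)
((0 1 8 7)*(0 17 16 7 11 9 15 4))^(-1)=(0 4 15 9 11 8 1)(7 16 17)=((0 1 8 11 9 15 4)(7 17 16))^(-1)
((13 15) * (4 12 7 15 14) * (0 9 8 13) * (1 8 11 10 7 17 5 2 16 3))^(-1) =((0 9 11 10 7 15)(1 8 13 14 4 12 17 5 2 16 3))^(-1) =(0 15 7 10 11 9)(1 3 16 2 5 17 12 4 14 13 8)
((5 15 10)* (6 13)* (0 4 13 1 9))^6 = (15)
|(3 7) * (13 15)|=|(3 7)(13 15)|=2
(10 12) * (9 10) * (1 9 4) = (1 9 10 12 4) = [0, 9, 2, 3, 1, 5, 6, 7, 8, 10, 12, 11, 4]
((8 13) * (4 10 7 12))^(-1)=((4 10 7 12)(8 13))^(-1)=(4 12 7 10)(8 13)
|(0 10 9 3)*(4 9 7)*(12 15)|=|(0 10 7 4 9 3)(12 15)|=6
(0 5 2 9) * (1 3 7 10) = (0 5 2 9)(1 3 7 10) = [5, 3, 9, 7, 4, 2, 6, 10, 8, 0, 1]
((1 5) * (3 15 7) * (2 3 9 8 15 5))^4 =((1 2 3 5)(7 9 8 15))^4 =(15)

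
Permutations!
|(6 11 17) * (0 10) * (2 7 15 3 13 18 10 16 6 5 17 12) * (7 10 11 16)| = |(0 7 15 3 13 18 11 12 2 10)(5 17)(6 16)| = 10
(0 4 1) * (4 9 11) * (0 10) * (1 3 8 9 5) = (0 5 1 10)(3 8 9 11 4) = [5, 10, 2, 8, 3, 1, 6, 7, 9, 11, 0, 4]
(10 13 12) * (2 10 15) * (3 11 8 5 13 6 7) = (2 10 6 7 3 11 8 5 13 12 15) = [0, 1, 10, 11, 4, 13, 7, 3, 5, 9, 6, 8, 15, 12, 14, 2]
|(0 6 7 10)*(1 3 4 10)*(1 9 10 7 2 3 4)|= |(0 6 2 3 1 4 7 9 10)|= 9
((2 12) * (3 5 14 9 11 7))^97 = (2 12)(3 5 14 9 11 7)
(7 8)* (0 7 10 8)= [7, 1, 2, 3, 4, 5, 6, 0, 10, 9, 8]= (0 7)(8 10)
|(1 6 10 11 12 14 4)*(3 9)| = |(1 6 10 11 12 14 4)(3 9)| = 14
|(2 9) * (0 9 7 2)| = 2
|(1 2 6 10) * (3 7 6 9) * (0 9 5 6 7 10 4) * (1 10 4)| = |(10)(0 9 3 4)(1 2 5 6)| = 4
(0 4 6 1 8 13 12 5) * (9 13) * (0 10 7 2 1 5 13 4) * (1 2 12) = (1 8 9 4 6 5 10 7 12 13) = [0, 8, 2, 3, 6, 10, 5, 12, 9, 4, 7, 11, 13, 1]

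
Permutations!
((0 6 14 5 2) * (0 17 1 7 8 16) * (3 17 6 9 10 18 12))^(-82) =(0 17 9 1 10 7 18 8 12 16 3)(2 14)(5 6) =((0 9 10 18 12 3 17 1 7 8 16)(2 6 14 5))^(-82)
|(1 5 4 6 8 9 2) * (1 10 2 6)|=6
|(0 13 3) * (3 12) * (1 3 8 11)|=|(0 13 12 8 11 1 3)|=7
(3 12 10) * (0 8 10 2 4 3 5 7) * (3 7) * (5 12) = (0 8 10 12 2 4 7)(3 5) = [8, 1, 4, 5, 7, 3, 6, 0, 10, 9, 12, 11, 2]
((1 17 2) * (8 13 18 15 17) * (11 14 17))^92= ((1 8 13 18 15 11 14 17 2))^92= (1 13 15 14 2 8 18 11 17)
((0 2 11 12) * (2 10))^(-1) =(0 12 11 2 10)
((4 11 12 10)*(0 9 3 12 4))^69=((0 9 3 12 10)(4 11))^69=(0 10 12 3 9)(4 11)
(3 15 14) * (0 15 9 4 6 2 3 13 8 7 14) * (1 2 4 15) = (0 1 2 3 9 15)(4 6)(7 14 13 8) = [1, 2, 3, 9, 6, 5, 4, 14, 7, 15, 10, 11, 12, 8, 13, 0]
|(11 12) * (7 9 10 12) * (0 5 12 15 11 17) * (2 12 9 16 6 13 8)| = |(0 5 9 10 15 11 7 16 6 13 8 2 12 17)| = 14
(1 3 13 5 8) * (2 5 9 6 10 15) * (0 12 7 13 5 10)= [12, 3, 10, 5, 4, 8, 0, 13, 1, 6, 15, 11, 7, 9, 14, 2]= (0 12 7 13 9 6)(1 3 5 8)(2 10 15)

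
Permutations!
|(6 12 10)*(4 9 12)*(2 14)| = |(2 14)(4 9 12 10 6)| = 10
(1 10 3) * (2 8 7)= (1 10 3)(2 8 7)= [0, 10, 8, 1, 4, 5, 6, 2, 7, 9, 3]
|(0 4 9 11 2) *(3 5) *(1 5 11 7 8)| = 10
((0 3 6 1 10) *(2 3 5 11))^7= ((0 5 11 2 3 6 1 10))^7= (0 10 1 6 3 2 11 5)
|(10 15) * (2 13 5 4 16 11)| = |(2 13 5 4 16 11)(10 15)| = 6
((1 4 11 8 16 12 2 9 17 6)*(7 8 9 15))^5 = ((1 4 11 9 17 6)(2 15 7 8 16 12))^5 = (1 6 17 9 11 4)(2 12 16 8 7 15)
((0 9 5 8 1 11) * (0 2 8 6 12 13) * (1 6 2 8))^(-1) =(0 13 12 6 8 11 1 2 5 9)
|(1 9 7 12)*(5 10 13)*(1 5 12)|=|(1 9 7)(5 10 13 12)|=12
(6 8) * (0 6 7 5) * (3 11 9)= (0 6 8 7 5)(3 11 9)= [6, 1, 2, 11, 4, 0, 8, 5, 7, 3, 10, 9]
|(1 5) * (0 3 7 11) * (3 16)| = 10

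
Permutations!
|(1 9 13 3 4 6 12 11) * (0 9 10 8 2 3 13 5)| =|(13)(0 9 5)(1 10 8 2 3 4 6 12 11)| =9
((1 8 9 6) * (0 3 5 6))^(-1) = (0 9 8 1 6 5 3)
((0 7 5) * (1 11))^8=(11)(0 5 7)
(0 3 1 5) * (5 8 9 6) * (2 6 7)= (0 3 1 8 9 7 2 6 5)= [3, 8, 6, 1, 4, 0, 5, 2, 9, 7]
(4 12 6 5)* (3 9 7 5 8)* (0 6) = (0 6 8 3 9 7 5 4 12) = [6, 1, 2, 9, 12, 4, 8, 5, 3, 7, 10, 11, 0]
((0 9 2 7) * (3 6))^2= ((0 9 2 7)(3 6))^2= (0 2)(7 9)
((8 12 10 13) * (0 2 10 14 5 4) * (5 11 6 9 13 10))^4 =((0 2 5 4)(6 9 13 8 12 14 11))^4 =(6 12 9 14 13 11 8)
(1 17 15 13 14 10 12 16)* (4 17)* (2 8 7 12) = (1 4 17 15 13 14 10 2 8 7 12 16) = [0, 4, 8, 3, 17, 5, 6, 12, 7, 9, 2, 11, 16, 14, 10, 13, 1, 15]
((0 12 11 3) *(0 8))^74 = ((0 12 11 3 8))^74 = (0 8 3 11 12)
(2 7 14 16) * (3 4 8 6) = (2 7 14 16)(3 4 8 6) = [0, 1, 7, 4, 8, 5, 3, 14, 6, 9, 10, 11, 12, 13, 16, 15, 2]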